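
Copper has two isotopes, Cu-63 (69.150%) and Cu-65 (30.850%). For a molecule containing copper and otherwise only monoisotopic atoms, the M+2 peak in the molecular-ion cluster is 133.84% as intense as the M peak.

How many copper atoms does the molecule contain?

3

The M+2/M ratio from n Cu atoms is n · q/p = n · 0.30850/0.69150.
n = 1.3384 × 0.69150/0.30850 = 3.00 ≈ 3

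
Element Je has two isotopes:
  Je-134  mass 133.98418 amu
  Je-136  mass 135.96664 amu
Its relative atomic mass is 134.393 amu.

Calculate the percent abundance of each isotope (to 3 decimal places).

Je-134: 79.378%, Je-136: 20.622%

With x = fraction of Je-134 (so Je-136 is 1 − x):
133.98418·x + 135.96664·(1 − x) = 134.393
(133.98418 − 135.96664)·x = 134.393 − 135.96664
x = -1.57364 / -1.98246 = 0.79378 → 79.378% Je-134, 20.622% Je-136.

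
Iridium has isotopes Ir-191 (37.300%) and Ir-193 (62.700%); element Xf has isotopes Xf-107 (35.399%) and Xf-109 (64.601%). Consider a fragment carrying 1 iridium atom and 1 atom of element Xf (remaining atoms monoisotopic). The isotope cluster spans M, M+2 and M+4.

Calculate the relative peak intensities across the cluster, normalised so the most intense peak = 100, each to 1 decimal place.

Iridium pattern (n=1): 0.3730 : 0.6270
Element Xf pattern (n=1): 0.35399 : 0.64601
Convolve the two distributions (both contribute in 2-u steps):
  M: 0.3730×0.35399 = 0.132038
  M+2: 0.3730×0.64601 + 0.6270×0.35399 = 0.462913
  M+4: 0.6270×0.64601 = 0.405048
Scale to base peak (0.462913) = 100: 28.5 : 100.0 : 87.5

28.5 : 100.0 : 87.5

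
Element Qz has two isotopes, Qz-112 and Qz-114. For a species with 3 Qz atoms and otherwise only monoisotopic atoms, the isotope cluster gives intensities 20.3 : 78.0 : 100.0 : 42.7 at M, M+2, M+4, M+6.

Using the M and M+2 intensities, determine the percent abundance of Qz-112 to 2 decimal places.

43.84%

If p is the fraction of Qz that is Qz-112, then I(M+2)/I(M) = [C(3,1)·p^2·(1−p)] / p^3 = 3·(1−p)/p = 78.0/20.3 = 3.8424
(1−p)/p = 3.8424/3 = 1.2808  ⇒  p = 1/(1 + 1.2808) = 0.4384
Qz-112: 43.84%, Qz-114: 56.16%.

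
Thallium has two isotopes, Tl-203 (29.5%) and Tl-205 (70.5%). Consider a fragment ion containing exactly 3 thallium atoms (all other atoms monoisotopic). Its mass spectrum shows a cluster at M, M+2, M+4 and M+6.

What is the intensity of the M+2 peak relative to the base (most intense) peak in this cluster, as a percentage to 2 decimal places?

41.84%

Binomial terms of (0.295 + 0.705)^3: M 0.0257, M+2 0.1841, M+4 0.4399, M+6 0.3504 → M+4 is the base peak.
P(M+4) = C(3,2) × 0.295^1 × 0.705^2 = 3 × 0.2950 × 0.497025 = 0.439867 (base)
P(M+2) = C(3,1) × 0.295^2 × 0.705^1 = 3 × 0.087025 × 0.7050 = 0.184058
Relative intensity = 0.184058 / 0.439867 × 100 = 41.84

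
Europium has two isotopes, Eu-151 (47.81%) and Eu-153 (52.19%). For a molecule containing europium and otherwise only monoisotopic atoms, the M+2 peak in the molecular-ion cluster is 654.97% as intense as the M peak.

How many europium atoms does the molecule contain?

6

The M+2/M ratio from n Eu atoms is n · q/p = n · 0.5219/0.4781.
n = 6.5497 × 0.4781/0.5219 = 6.00 ≈ 6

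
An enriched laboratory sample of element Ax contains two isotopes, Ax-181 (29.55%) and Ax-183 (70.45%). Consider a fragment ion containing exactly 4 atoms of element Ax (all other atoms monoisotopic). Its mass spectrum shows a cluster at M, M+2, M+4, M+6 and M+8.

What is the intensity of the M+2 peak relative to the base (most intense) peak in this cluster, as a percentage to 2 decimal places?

Binomial terms of (0.2955 + 0.7045)^4: M 0.0076, M+2 0.0727, M+4 0.2600, M+6 0.4133, M+8 0.2463 → M+6 is the base peak.
P(M+6) = C(4,3) × 0.2955^1 × 0.7045^3 = 4 × 0.2955 × 0.34965762 = 0.413295 (base)
P(M+2) = C(4,1) × 0.2955^3 × 0.7045^1 = 4 × 0.02580313 × 0.7045 = 0.072713
Relative intensity = 0.072713 / 0.413295 × 100 = 17.59

17.59%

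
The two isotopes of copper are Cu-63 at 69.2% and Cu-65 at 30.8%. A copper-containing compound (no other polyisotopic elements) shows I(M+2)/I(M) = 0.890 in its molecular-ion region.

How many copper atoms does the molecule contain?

With n Cu atoms, P(M+2)/P(M) = C(n,1)·p^(n−1)q / p^n = n·q/p = n · 0.308/0.692.
n = 0.890 × 0.692/0.308 = 2.00 ≈ 2

2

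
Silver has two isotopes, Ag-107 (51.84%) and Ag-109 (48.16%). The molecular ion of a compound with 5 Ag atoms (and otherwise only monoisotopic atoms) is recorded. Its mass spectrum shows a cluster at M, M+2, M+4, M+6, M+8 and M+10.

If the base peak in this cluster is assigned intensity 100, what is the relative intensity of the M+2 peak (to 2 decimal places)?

53.82

(0.5184 + 0.4816)^5 gives M 0.0374, M+2 0.1739, M+4 0.3231, M+6 0.3002, M+8 0.1394, M+10 0.0259; the largest is M+4.
P(M+4) = C(5,2) × 0.5184^3 × 0.4816^2 = 10 × 0.13931407 × 0.23193856 = 0.323123 (base)
P(M+2) = C(5,1) × 0.5184^4 × 0.4816^1 = 5 × 0.07222041 × 0.4816 = 0.173907
Relative intensity = 0.173907 / 0.323123 × 100 = 53.82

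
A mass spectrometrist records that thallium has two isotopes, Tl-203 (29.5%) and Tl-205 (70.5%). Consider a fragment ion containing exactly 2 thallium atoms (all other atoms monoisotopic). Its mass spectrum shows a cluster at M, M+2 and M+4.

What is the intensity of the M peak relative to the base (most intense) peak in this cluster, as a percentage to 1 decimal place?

17.5%

Binomial terms of (0.295 + 0.705)^2: M 0.0870, M+2 0.4160, M+4 0.4970 → M+4 is the base peak.
P(M+4) = C(2,2) × 0.295^0 × 0.705^2 = 1 × 1.0000 × 0.497025 = 0.497025 (base)
P(M) = C(2,0) × 0.295^2 × 0.705^0 = 1 × 0.087025 × 1.0000 = 0.087025
Relative intensity = 0.087025 / 0.497025 × 100 = 17.5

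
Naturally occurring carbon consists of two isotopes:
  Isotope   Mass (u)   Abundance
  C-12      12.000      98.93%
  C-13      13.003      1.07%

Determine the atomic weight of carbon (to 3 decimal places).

Average mass = Σ (abundance × isotope mass) = 0.9893 × 12.000 + 0.0107 × 13.003
= 11.8716 + 0.1391 = 12.0107 u

12.011 u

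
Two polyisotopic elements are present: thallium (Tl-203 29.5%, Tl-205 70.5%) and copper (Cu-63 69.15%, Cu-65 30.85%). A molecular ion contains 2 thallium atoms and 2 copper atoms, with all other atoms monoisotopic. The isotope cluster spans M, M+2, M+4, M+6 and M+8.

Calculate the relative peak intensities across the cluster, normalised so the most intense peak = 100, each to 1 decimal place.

9.8 : 55.7 : 100.0 : 59.4 : 11.2

Thallium pattern (n=2): 0.087025 : 0.41595 : 0.497025
Copper pattern (n=2): 0.47817225 : 0.4266555 : 0.09517225
Convolve the two distributions (both contribute in 2-u steps):
  M: 0.087025×0.47817225 = 0.041613
  M+2: 0.087025×0.4266555 + 0.41595×0.47817225 = 0.236025
  M+4: 0.087025×0.09517225 + 0.41595×0.4266555 + 0.497025×0.47817225 = 0.423413
  M+6: 0.41595×0.09517225 + 0.497025×0.4266555 = 0.251645
  M+8: 0.497025×0.09517225 = 0.047303
Scale to base peak (0.423413) = 100: 9.8 : 55.7 : 100.0 : 59.4 : 11.2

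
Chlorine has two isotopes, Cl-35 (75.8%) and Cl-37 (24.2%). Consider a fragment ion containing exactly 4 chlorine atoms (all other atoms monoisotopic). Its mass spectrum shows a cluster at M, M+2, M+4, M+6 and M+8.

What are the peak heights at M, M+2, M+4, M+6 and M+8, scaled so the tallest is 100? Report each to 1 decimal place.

78.3 : 100.0 : 47.9 : 10.2 : 0.8

Each Cl atom is independently Cl-35 (p = 0.758) or Cl-37 (q = 0.242); the cluster is the binomial expansion (p + q)^4.
P(M) = 0.758^4 = 0.330124
P(M+2) = 4 × 0.758^3 × 0.242^1 = 0.421583
P(M+4) = 6 × 0.758^2 × 0.242^2 = 0.201893
P(M+6) = 4 × 0.758^1 × 0.242^3 = 0.042971
P(M+8) = 0.242^4 = 0.003430
The M+2 peak is largest (0.421583); scaling to 100 gives 78.3 : 100.0 : 47.9 : 10.2 : 0.8.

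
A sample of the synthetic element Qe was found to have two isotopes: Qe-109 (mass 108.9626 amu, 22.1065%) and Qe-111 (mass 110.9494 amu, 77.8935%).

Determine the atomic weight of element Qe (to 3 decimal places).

The abundance-weighted mean is 0.221065 × 108.9626 + 0.778935 × 110.9494
= 24.08782 + 86.42237 = 110.51019 amu

110.510 amu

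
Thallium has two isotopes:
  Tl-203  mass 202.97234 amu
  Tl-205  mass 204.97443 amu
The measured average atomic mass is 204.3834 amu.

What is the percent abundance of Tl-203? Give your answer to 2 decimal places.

With x = fraction of Tl-203 (so Tl-205 is 1 − x):
202.97234·x + 204.97443·(1 − x) = 204.3834
(202.97234 − 204.97443)·x = 204.3834 − 204.97443
x = -0.59103 / -2.00209 = 0.29521 → 29.52% Tl-203, 70.48% Tl-205.

29.52%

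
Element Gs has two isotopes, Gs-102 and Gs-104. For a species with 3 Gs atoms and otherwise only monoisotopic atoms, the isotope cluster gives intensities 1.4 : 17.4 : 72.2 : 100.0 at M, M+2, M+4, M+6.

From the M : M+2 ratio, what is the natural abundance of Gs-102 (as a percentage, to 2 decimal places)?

19.44%

If p is the fraction of Gs that is Gs-102, then I(M+2)/I(M) = [C(3,1)·p^2·(1−p)] / p^3 = 3·(1−p)/p = 17.4/1.4 = 12.4286
(1−p)/p = 12.4286/3 = 4.1429  ⇒  p = 1/(1 + 4.1429) = 0.1944
Gs-102: 19.44%, Gs-104: 80.56%.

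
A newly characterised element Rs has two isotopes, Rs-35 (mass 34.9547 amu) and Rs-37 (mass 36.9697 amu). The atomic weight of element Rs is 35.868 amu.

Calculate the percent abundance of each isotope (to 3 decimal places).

Let x be the fractional abundance of Rs-35; then Rs-37 has abundance 1 − x.
34.9547·x + 36.9697·(1 − x) = 35.868
(34.9547 − 36.9697)·x = 35.868 − 36.9697
x = -1.1017 / -2.0150 = 0.54675 → 54.675% Rs-35, 45.325% Rs-37.

Rs-35: 54.675%, Rs-37: 45.325%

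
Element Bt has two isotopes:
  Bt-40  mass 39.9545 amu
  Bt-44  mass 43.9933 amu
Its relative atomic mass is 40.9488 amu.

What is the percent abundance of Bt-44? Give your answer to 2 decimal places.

Let x be the fractional abundance of Bt-40; then Bt-44 has abundance 1 − x.
39.9545·x + 43.9933·(1 − x) = 40.9488
(39.9545 − 43.9933)·x = 40.9488 − 43.9933
x = -3.0445 / -4.0388 = 0.75381 → 75.38% Bt-40, 24.62% Bt-44.

24.62%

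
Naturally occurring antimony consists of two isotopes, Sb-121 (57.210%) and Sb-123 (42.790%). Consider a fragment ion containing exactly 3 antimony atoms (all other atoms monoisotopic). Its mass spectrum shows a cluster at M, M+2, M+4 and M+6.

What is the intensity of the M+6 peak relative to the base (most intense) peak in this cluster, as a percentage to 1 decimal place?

18.6%

Term probabilities: M 0.1872, M+2 0.4202, M+4 0.3143, M+6 0.0783. Base peak = M+2.
P(M+2) = C(3,1) × 0.57210^2 × 0.42790^1 = 3 × 0.32729841 × 0.4279 = 0.420153 (base)
P(M+6) = C(3,3) × 0.57210^0 × 0.42790^3 = 1 × 1.0000 × 0.07834781 = 0.078348
Relative intensity = 0.078348 / 0.420153 × 100 = 18.6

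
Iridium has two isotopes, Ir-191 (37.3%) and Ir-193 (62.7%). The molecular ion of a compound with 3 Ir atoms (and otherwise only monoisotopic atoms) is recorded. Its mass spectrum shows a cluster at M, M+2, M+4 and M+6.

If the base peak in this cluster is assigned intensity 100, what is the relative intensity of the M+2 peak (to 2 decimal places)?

Term probabilities: M 0.0519, M+2 0.2617, M+4 0.4399, M+6 0.2465. Base peak = M+4.
P(M+4) = C(3,2) × 0.373^1 × 0.627^2 = 3 × 0.3730 × 0.393129 = 0.439911 (base)
P(M+2) = C(3,1) × 0.373^2 × 0.627^1 = 3 × 0.139129 × 0.6270 = 0.261702
Relative intensity = 0.261702 / 0.439911 × 100 = 59.49

59.49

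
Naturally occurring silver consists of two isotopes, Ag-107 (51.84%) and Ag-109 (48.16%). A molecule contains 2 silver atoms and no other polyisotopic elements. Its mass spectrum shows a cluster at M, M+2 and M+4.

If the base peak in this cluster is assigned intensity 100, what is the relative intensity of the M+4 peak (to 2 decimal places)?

46.45

(0.5184 + 0.4816)^2 gives M 0.2687, M+2 0.4993, M+4 0.2319; the largest is M+2.
P(M+2) = C(2,1) × 0.5184^1 × 0.4816^1 = 2 × 0.5184 × 0.4816 = 0.499323 (base)
P(M+4) = C(2,2) × 0.5184^0 × 0.4816^2 = 1 × 1.0000 × 0.23193856 = 0.231939
Relative intensity = 0.231939 / 0.499323 × 100 = 46.45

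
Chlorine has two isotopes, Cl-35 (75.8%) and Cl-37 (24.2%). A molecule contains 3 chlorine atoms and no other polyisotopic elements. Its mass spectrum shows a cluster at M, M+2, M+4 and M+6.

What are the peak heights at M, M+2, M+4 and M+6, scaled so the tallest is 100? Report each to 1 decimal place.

100.0 : 95.8 : 30.6 : 3.3

Each Cl atom is independently Cl-35 (p = 0.758) or Cl-37 (q = 0.242); the cluster is the binomial expansion (p + q)^3.
P(M) = 0.758^3 = 0.435520
P(M+2) = 3 × 0.758^2 × 0.242^1 = 0.417133
P(M+4) = 3 × 0.758^1 × 0.242^2 = 0.133175
P(M+6) = 0.242^3 = 0.014172
The M peak is largest (0.435520); scaling to 100 gives 100.0 : 95.8 : 30.6 : 3.3.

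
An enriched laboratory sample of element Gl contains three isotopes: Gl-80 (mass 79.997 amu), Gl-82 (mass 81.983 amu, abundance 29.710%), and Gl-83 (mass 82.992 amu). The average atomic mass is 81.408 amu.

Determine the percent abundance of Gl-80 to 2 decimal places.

42.88%

The remaining 70.290% is split between Gl-80 (fraction x) and Gl-83 (fraction 0.70290 − x).
Substituting: 79.997x + 82.992(0.70290 − x) = 57.0508507
(79.997 − 82.992)x = -1.2842261  ⇒  x = 0.42879, y = 0.27411
Gl-80: 42.88%, Gl-83: 27.41%.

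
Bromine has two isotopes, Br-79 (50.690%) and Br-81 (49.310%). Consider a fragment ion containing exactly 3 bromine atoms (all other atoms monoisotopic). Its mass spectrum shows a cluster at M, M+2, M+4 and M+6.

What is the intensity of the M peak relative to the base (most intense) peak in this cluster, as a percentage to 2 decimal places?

(0.50690 + 0.49310)^3 gives M 0.1302, M+2 0.3801, M+4 0.3698, M+6 0.1199; the largest is M+2.
P(M+2) = C(3,1) × 0.50690^2 × 0.49310^1 = 3 × 0.25694761 × 0.4931 = 0.380103 (base)
P(M) = C(3,0) × 0.50690^3 × 0.49310^0 = 1 × 0.13024674 × 1.0000 = 0.130247
Relative intensity = 0.130247 / 0.380103 × 100 = 34.27

34.27%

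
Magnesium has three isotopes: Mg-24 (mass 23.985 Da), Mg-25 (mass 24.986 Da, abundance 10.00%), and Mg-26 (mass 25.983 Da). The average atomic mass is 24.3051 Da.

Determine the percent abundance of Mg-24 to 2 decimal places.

Let x and y be the fractions of Mg-24 and Mg-26. Then x + y = 1 − 0.1000 = 0.9000 and 23.985x + 25.983y = 24.3051 − 0.1000×24.986 = 21.8065.
Substituting: 23.985x + 25.983(0.9000 − x) = 21.8065
(23.985 − 25.983)x = -1.5782  ⇒  x = 0.78989, y = 0.11011
Mg-24: 78.99%, Mg-26: 11.01%.

78.99%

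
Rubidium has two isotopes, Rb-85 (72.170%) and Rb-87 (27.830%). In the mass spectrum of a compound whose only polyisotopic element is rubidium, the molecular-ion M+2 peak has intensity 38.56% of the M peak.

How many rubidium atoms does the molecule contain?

1

For n independent Rb atoms, I(M+2)/I(M) = n · (abundance Rb-87) / (abundance Rb-85) = n · 0.27830/0.72170.
n = 0.3856 × 0.72170/0.27830 = 1.00 ≈ 1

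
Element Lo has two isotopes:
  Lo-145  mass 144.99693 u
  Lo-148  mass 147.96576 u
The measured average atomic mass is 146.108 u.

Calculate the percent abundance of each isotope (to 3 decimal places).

Let x be the fractional abundance of Lo-145; then Lo-148 has abundance 1 − x.
144.99693·x + 147.96576·(1 − x) = 146.108
(144.99693 − 147.96576)·x = 146.108 − 147.96576
x = -1.85776 / -2.96883 = 0.62575 → 62.575% Lo-145, 37.425% Lo-148.

Lo-145: 62.575%, Lo-148: 37.425%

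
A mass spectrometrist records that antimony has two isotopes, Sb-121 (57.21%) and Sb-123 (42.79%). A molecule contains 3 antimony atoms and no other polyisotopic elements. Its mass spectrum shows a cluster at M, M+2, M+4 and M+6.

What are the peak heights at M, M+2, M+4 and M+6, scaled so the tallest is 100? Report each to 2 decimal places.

Expanding (0.5721 + 0.4279)^3:
P(M) = 0.5721^3 = 0.187247
P(M+2) = 3 × 0.5721^2 × 0.4279^1 = 0.420153
P(M+4) = 3 × 0.5721^1 × 0.4279^2 = 0.314252
P(M+6) = 0.4279^3 = 0.078348
The M+2 peak is largest (0.420153); scaling to 100 gives 44.57 : 100.00 : 74.79 : 18.65.

44.57 : 100.00 : 74.79 : 18.65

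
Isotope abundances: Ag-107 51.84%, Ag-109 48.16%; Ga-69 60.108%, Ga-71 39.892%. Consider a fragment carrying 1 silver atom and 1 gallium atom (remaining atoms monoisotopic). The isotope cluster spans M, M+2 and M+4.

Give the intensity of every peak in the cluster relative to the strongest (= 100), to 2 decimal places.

62.79 : 100.00 : 38.71

Silver pattern (n=1): 0.5184 : 0.4816
Gallium pattern (n=1): 0.60108 : 0.39892
Convolve the two distributions (both contribute in 2-u steps):
  M: 0.5184×0.60108 = 0.311600
  M+2: 0.5184×0.39892 + 0.4816×0.60108 = 0.496280
  M+4: 0.4816×0.39892 = 0.192120
Scale to base peak (0.496280) = 100: 62.79 : 100.00 : 38.71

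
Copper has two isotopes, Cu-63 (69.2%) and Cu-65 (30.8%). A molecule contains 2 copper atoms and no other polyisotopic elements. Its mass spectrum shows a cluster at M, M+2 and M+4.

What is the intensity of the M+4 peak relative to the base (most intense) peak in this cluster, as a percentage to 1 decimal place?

Term probabilities: M 0.4789, M+2 0.4263, M+4 0.0949. Base peak = M.
P(M) = C(2,0) × 0.692^2 × 0.308^0 = 1 × 0.478864 × 1.0000 = 0.478864 (base)
P(M+4) = C(2,2) × 0.692^0 × 0.308^2 = 1 × 1.0000 × 0.094864 = 0.094864
Relative intensity = 0.094864 / 0.478864 × 100 = 19.8

19.8%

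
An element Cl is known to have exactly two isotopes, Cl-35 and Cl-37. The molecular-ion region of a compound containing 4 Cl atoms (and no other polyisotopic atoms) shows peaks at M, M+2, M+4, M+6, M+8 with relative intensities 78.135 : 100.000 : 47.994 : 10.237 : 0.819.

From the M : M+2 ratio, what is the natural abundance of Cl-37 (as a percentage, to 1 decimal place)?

24.2%

Write p for the Cl-35 fraction. I(M+2)/I(M) = [C(4,1)·p^3·(1−p)] / p^4 = 4·(1−p)/p = 100.000/78.135 = 1.2798
(1−p)/p = 1.2798/4 = 0.3200  ⇒  p = 1/(1 + 0.3200) = 0.7576
Cl-35: 75.8%, Cl-37: 24.2%.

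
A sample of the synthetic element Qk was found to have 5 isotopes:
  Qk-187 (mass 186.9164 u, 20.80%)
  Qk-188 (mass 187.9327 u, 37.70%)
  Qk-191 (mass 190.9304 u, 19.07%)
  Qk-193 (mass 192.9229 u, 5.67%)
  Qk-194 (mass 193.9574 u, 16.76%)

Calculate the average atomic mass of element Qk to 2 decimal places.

Ar = Σ fᵢ·mᵢ = 0.2080 × 186.9164 + 0.3770 × 187.9327 + 0.1907 × 190.9304 + 0.0567 × 192.9229 + 0.1676 × 193.9574
= 38.87861 + 70.85063 + 36.41043 + 10.93873 + 32.50726 = 189.58566 u

189.59 u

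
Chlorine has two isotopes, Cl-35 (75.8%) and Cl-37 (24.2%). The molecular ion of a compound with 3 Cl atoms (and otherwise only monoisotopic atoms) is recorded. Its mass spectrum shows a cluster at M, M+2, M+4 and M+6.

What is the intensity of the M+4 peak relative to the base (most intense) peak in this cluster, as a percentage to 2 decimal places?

30.58%

(0.758 + 0.242)^3 gives M 0.4355, M+2 0.4171, M+4 0.1332, M+6 0.0142; the largest is M.
P(M) = C(3,0) × 0.758^3 × 0.242^0 = 1 × 0.43551951 × 1.0000 = 0.435520 (base)
P(M+4) = C(3,2) × 0.758^1 × 0.242^2 = 3 × 0.7580 × 0.058564 = 0.133175
Relative intensity = 0.133175 / 0.435520 × 100 = 30.58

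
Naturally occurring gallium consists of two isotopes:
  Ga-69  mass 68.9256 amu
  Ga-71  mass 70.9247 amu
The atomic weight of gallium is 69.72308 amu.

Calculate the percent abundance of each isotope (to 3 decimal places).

Writing the weighted mean with unknown fraction x of Ga-69:
68.9256·x + 70.9247·(1 − x) = 69.72308
(68.9256 − 70.9247)·x = 69.72308 − 70.9247
x = -1.20162 / -1.9991 = 0.60108 → 60.108% Ga-69, 39.892% Ga-71.

Ga-69: 60.108%, Ga-71: 39.892%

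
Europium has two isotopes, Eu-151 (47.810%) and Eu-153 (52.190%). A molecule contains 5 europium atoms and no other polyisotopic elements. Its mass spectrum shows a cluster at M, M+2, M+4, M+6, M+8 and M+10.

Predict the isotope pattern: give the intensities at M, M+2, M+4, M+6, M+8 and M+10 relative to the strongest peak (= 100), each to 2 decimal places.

7.69 : 41.96 : 91.61 : 100.00 : 54.58 : 11.92

Each Eu atom is independently Eu-151 (p = 0.47810) or Eu-153 (q = 0.52190); the cluster is the binomial expansion (p + q)^5.
P(M) = 0.47810^5 = 0.024980
P(M+2) = 5 × 0.47810^4 × 0.52190^1 = 0.136343
P(M+4) = 10 × 0.47810^3 × 0.52190^2 = 0.297667
P(M+6) = 10 × 0.47810^2 × 0.52190^3 = 0.324937
P(M+8) = 5 × 0.47810^1 × 0.52190^4 = 0.177353
P(M+10) = 0.52190^5 = 0.038720
The M+6 peak is largest (0.324937); scaling to 100 gives 7.69 : 41.96 : 91.61 : 100.00 : 54.58 : 11.92.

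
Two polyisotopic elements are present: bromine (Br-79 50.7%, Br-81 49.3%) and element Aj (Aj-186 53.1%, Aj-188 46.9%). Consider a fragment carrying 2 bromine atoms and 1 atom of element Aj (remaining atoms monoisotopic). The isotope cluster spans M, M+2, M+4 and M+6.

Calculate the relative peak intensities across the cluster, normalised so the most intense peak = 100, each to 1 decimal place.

35.4 : 100.0 : 94.2 : 29.5

Bromine pattern (n=2): 0.257049 : 0.499902 : 0.243049
Element Aj pattern (n=1): 0.5310 : 0.4690
Convolve the two distributions (both contribute in 2-u steps):
  M: 0.257049×0.5310 = 0.136493
  M+2: 0.257049×0.4690 + 0.499902×0.5310 = 0.386004
  M+4: 0.499902×0.4690 + 0.243049×0.5310 = 0.363513
  M+6: 0.243049×0.4690 = 0.113990
Scale to base peak (0.386004) = 100: 35.4 : 100.0 : 94.2 : 29.5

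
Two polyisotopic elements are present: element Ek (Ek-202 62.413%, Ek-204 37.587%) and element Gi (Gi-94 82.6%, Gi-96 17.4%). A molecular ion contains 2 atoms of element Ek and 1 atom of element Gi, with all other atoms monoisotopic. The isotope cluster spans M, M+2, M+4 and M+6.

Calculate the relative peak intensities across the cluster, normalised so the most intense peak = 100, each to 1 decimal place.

70.7 : 100.0 : 43.6 : 5.4

Element Ek pattern (n=2): 0.38953826 : 0.46918349 : 0.14127826
Element Gi pattern (n=1): 0.8260 : 0.1740
Convolve the two distributions (both contribute in 2-u steps):
  M: 0.38953826×0.8260 = 0.321759
  M+2: 0.38953826×0.1740 + 0.46918349×0.8260 = 0.455325
  M+4: 0.46918349×0.1740 + 0.14127826×0.8260 = 0.198334
  M+6: 0.14127826×0.1740 = 0.024582
Scale to base peak (0.455325) = 100: 70.7 : 100.0 : 43.6 : 5.4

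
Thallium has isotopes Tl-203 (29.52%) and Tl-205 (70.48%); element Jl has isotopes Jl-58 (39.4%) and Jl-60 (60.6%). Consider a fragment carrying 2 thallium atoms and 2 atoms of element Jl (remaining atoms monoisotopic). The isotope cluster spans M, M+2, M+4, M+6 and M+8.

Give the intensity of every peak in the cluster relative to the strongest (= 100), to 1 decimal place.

Thallium pattern (n=2): 0.08714304 : 0.41611392 : 0.49674304
Element Jl pattern (n=2): 0.155236 : 0.477528 : 0.367236
Convolve the two distributions (both contribute in 2-u steps):
  M: 0.08714304×0.155236 = 0.013528
  M+2: 0.08714304×0.477528 + 0.41611392×0.155236 = 0.106209
  M+4: 0.08714304×0.367236 + 0.41611392×0.477528 + 0.49674304×0.155236 = 0.307821
  M+6: 0.41611392×0.367236 + 0.49674304×0.477528 = 0.390021
  M+8: 0.49674304×0.367236 = 0.182422
Scale to base peak (0.390021) = 100: 3.5 : 27.2 : 78.9 : 100.0 : 46.8

3.5 : 27.2 : 78.9 : 100.0 : 46.8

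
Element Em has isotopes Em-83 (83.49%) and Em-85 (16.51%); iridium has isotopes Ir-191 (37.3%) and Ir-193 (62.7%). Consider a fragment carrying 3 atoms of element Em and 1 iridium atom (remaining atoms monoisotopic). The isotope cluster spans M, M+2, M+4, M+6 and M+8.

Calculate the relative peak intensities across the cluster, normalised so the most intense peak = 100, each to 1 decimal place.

Element Em pattern (n=3): 0.58197373 : 0.34525283 : 0.06827314 : 0.0045003
Iridium pattern (n=1): 0.3730 : 0.6270
Convolve the two distributions (both contribute in 2-u steps):
  M: 0.58197373×0.3730 = 0.217076
  M+2: 0.58197373×0.6270 + 0.34525283×0.3730 = 0.493677
  M+4: 0.34525283×0.6270 + 0.06827314×0.3730 = 0.241939
  M+6: 0.06827314×0.6270 + 0.0045003×0.3730 = 0.044486
  M+8: 0.0045003×0.6270 = 0.002822
Scale to base peak (0.493677) = 100: 44.0 : 100.0 : 49.0 : 9.0 : 0.6

44.0 : 100.0 : 49.0 : 9.0 : 0.6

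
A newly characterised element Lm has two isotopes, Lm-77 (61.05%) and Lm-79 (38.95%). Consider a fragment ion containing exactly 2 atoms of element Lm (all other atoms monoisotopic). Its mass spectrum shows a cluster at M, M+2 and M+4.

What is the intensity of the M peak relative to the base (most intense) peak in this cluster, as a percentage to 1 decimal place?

78.4%

Binomial terms of (0.6105 + 0.3895)^2: M 0.3727, M+2 0.4756, M+4 0.1517 → M+2 is the base peak.
P(M+2) = C(2,1) × 0.6105^1 × 0.3895^1 = 2 × 0.6105 × 0.3895 = 0.475580 (base)
P(M) = C(2,0) × 0.6105^2 × 0.3895^0 = 1 × 0.37271025 × 1.0000 = 0.372710
Relative intensity = 0.372710 / 0.475580 × 100 = 78.4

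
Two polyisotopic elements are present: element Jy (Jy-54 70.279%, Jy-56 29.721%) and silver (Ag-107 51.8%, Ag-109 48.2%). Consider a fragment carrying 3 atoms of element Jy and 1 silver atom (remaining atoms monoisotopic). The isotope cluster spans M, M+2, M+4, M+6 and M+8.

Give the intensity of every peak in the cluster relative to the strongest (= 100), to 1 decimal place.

45.5 : 100.0 : 78.1 : 26.1 : 3.2

Element Jy pattern (n=3): 0.34711767 : 0.44038835 : 0.1862403 : 0.02625368
Silver pattern (n=1): 0.5180 : 0.4820
Convolve the two distributions (both contribute in 2-u steps):
  M: 0.34711767×0.5180 = 0.179807
  M+2: 0.34711767×0.4820 + 0.44038835×0.5180 = 0.395432
  M+4: 0.44038835×0.4820 + 0.1862403×0.5180 = 0.308740
  M+6: 0.1862403×0.4820 + 0.02625368×0.5180 = 0.103367
  M+8: 0.02625368×0.4820 = 0.012654
Scale to base peak (0.395432) = 100: 45.5 : 100.0 : 78.1 : 26.1 : 3.2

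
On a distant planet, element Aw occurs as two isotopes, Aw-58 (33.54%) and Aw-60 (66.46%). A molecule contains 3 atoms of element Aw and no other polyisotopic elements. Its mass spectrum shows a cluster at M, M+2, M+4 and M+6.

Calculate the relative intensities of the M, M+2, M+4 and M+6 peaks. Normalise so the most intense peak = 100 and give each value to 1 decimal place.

Each Aw atom is independently Aw-58 (p = 0.3354) or Aw-60 (q = 0.6646); the cluster is the binomial expansion (p + q)^3.
P(M) = 0.3354^3 = 0.037730
P(M+2) = 3 × 0.3354^2 × 0.6646^1 = 0.224289
P(M+4) = 3 × 0.3354^1 × 0.6646^2 = 0.444432
P(M+6) = 0.6646^3 = 0.293549
The M+4 peak is largest (0.444432); scaling to 100 gives 8.5 : 50.5 : 100.0 : 66.1.

8.5 : 50.5 : 100.0 : 66.1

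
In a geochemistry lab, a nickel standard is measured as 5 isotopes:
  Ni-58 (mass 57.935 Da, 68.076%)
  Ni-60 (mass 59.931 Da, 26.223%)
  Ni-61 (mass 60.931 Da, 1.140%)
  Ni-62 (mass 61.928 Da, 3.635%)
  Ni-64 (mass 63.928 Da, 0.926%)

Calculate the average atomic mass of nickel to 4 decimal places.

Average mass = Σ (abundance × isotope mass) = 0.68076 × 57.935 + 0.26223 × 59.931 + 0.01140 × 60.931 + 0.03635 × 61.928 + 0.00926 × 63.928
= 39.43983 + 15.71571 + 0.69461 + 2.25108 + 0.59197 = 58.69320 Da

58.6932 Da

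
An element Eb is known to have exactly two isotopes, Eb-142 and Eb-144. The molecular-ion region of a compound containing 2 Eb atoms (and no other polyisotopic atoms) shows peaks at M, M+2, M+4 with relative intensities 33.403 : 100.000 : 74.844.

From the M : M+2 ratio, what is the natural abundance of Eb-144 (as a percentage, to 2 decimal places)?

59.95%

If p is the fraction of Eb that is Eb-142, then I(M+2)/I(M) = [C(2,1)·p^1·(1−p)] / p^2 = 2·(1−p)/p = 100.000/33.403 = 2.9937
(1−p)/p = 2.9937/2 = 1.4969  ⇒  p = 1/(1 + 1.4969) = 0.4005
Eb-142: 40.05%, Eb-144: 59.95%.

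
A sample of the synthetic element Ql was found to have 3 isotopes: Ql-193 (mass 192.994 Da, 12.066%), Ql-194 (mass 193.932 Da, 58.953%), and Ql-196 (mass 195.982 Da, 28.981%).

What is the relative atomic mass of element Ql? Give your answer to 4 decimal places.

194.4129 Da

The abundance-weighted mean is 0.12066 × 192.994 + 0.58953 × 193.932 + 0.28981 × 195.982
= 23.28666 + 114.32873 + 56.79754 = 194.41293 Da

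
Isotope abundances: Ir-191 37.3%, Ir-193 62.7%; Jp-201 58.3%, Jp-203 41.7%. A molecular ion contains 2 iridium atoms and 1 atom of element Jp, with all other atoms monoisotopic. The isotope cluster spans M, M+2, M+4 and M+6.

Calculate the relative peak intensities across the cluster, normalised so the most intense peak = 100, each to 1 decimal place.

Iridium pattern (n=2): 0.139129 : 0.467742 : 0.393129
Element Jp pattern (n=1): 0.5830 : 0.4170
Convolve the two distributions (both contribute in 2-u steps):
  M: 0.139129×0.5830 = 0.081112
  M+2: 0.139129×0.4170 + 0.467742×0.5830 = 0.330710
  M+4: 0.467742×0.4170 + 0.393129×0.5830 = 0.424243
  M+6: 0.393129×0.4170 = 0.163935
Scale to base peak (0.424243) = 100: 19.1 : 78.0 : 100.0 : 38.6

19.1 : 78.0 : 100.0 : 38.6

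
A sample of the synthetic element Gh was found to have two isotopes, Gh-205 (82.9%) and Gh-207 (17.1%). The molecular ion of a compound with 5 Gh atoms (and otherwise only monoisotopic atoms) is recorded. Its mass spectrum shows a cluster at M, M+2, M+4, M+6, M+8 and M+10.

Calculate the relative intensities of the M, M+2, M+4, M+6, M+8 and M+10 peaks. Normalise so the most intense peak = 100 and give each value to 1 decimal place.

97.0 : 100.0 : 41.3 : 8.5 : 0.9 : 0.0

The 5 Gh atoms are independent, so intensities follow the terms of (0.829 + 0.171)^5.
P(M) = 0.829^5 = 0.391537
P(M+2) = 5 × 0.829^4 × 0.171^1 = 0.403817
P(M+4) = 10 × 0.829^3 × 0.171^2 = 0.166593
P(M+6) = 10 × 0.829^2 × 0.171^3 = 0.034364
P(M+8) = 5 × 0.829^1 × 0.171^4 = 0.003544
P(M+10) = 0.171^5 = 0.000146
The M+2 peak is largest (0.403817); scaling to 100 gives 97.0 : 100.0 : 41.3 : 8.5 : 0.9 : 0.0.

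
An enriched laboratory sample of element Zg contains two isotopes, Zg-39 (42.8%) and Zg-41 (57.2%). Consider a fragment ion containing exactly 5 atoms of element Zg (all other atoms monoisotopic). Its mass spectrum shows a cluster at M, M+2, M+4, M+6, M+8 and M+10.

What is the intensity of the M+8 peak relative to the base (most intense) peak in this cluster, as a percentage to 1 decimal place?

66.8%

Binomial terms of (0.428 + 0.572)^5: M 0.0144, M+2 0.0960, M+4 0.2565, M+6 0.3428, M+8 0.2291, M+10 0.0612 → M+6 is the base peak.
P(M+6) = C(5,3) × 0.428^2 × 0.572^3 = 10 × 0.183184 × 0.18714925 = 0.342827 (base)
P(M+8) = C(5,4) × 0.428^1 × 0.572^4 = 5 × 0.4280 × 0.10704937 = 0.229086
Relative intensity = 0.229086 / 0.342827 × 100 = 66.8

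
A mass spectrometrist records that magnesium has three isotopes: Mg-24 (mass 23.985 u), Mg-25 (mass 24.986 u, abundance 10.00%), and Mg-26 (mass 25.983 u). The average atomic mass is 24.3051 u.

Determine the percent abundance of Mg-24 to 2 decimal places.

Let x and y be the fractions of Mg-24 and Mg-26. Then x + y = 1 − 0.1000 = 0.9000 and 23.985x + 25.983y = 24.3051 − 0.1000×24.986 = 21.8065.
Substituting: 23.985x + 25.983(0.9000 − x) = 21.8065
(23.985 − 25.983)x = -1.5782  ⇒  x = 0.78989, y = 0.11011
Mg-24: 78.99%, Mg-26: 11.01%.

78.99%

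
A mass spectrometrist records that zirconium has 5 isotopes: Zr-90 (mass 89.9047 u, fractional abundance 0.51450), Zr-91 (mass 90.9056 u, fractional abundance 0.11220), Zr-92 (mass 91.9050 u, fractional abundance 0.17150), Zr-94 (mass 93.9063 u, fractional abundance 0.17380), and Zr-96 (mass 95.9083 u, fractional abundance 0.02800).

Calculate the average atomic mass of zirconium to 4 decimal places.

91.2236 u

Ar = Σ fᵢ·mᵢ = 0.51450 × 89.9047 + 0.11220 × 90.9056 + 0.17150 × 91.9050 + 0.17380 × 93.9063 + 0.02800 × 95.9083
= 46.25597 + 10.19961 + 15.76171 + 16.32091 + 2.68543 = 91.22363 u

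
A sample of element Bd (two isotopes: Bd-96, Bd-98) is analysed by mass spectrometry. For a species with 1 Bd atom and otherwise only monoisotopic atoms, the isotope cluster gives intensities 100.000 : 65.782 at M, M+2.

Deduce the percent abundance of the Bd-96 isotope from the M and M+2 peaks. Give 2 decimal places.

60.32%

Let p = fractional abundance of Bd-96. I(M+2)/I(M) = [C(1,1)·p^0·(1−p)] / p^1 = 1·(1−p)/p = 65.782/100.000 = 0.6578
(1−p)/p = 0.6578/1 = 0.6578  ⇒  p = 1/(1 + 0.6578) = 0.6032
Bd-96: 60.32%, Bd-98: 39.68%.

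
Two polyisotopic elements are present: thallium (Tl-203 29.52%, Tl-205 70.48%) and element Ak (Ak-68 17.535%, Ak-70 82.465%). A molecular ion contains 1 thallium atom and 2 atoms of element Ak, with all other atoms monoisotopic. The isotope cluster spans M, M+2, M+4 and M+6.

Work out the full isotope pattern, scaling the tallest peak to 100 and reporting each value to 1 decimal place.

1.9 : 22.3 : 84.4 : 100.0

Thallium pattern (n=1): 0.2952 : 0.7048
Element Ak pattern (n=2): 0.03074762 : 0.28920475 : 0.68004762
Convolve the two distributions (both contribute in 2-u steps):
  M: 0.2952×0.03074762 = 0.009077
  M+2: 0.2952×0.28920475 + 0.7048×0.03074762 = 0.107044
  M+4: 0.2952×0.68004762 + 0.7048×0.28920475 = 0.404582
  M+6: 0.7048×0.68004762 = 0.479298
Scale to base peak (0.479298) = 100: 1.9 : 22.3 : 84.4 : 100.0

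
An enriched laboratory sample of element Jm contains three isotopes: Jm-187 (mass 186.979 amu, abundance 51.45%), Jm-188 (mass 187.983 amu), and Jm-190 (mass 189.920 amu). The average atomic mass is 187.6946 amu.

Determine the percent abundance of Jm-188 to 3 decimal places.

36.771%

Let x and y be the fractions of Jm-188 and Jm-190. Then x + y = 1 − 0.5145 = 0.4855 and 187.983x + 189.920y = 187.6946 − 0.5145×186.979 = 91.4939045.
Substituting: 187.983x + 189.920(0.4855 − x) = 91.4939045
(187.983 − 189.920)x = -0.7122555  ⇒  x = 0.36771, y = 0.11779
Jm-188: 36.771%, Jm-190: 11.779%.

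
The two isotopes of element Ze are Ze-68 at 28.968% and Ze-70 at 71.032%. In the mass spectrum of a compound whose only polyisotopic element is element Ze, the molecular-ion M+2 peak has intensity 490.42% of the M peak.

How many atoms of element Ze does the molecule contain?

2

With n Ze atoms, P(M+2)/P(M) = C(n,1)·p^(n−1)q / p^n = n·q/p = n · 0.71032/0.28968.
n = 4.9042 × 0.28968/0.71032 = 2.00 ≈ 2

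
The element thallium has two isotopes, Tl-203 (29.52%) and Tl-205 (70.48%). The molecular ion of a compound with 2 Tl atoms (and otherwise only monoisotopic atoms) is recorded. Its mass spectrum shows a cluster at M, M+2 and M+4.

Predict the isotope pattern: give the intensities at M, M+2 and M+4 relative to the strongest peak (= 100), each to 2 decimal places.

17.54 : 83.77 : 100.00

Expanding (0.2952 + 0.7048)^2:
P(M) = 0.2952^2 = 0.087143
P(M+2) = 2 × 0.2952^1 × 0.7048^1 = 0.416114
P(M+4) = 0.7048^2 = 0.496743
The M+4 peak is largest (0.496743); scaling to 100 gives 17.54 : 83.77 : 100.00.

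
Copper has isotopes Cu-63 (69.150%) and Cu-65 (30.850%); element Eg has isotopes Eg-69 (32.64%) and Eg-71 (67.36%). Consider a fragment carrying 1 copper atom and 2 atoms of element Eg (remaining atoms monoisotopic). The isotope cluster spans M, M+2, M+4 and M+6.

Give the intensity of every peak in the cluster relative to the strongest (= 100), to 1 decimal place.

Copper pattern (n=1): 0.6915 : 0.3085
Element Eg pattern (n=2): 0.10653696 : 0.43972608 : 0.45373696
Convolve the two distributions (both contribute in 2-u steps):
  M: 0.6915×0.10653696 = 0.073670
  M+2: 0.6915×0.43972608 + 0.3085×0.10653696 = 0.336937
  M+4: 0.6915×0.45373696 + 0.3085×0.43972608 = 0.449415
  M+6: 0.3085×0.45373696 = 0.139978
Scale to base peak (0.449415) = 100: 16.4 : 75.0 : 100.0 : 31.1

16.4 : 75.0 : 100.0 : 31.1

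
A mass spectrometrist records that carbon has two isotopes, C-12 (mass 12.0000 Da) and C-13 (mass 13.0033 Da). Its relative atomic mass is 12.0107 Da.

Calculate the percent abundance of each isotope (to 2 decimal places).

C-12: 98.93%, C-13: 1.07%

Let x be the fractional abundance of C-12; then C-13 has abundance 1 − x.
12.0000·x + 13.0033·(1 − x) = 12.0107
(12.0000 − 13.0033)·x = 12.0107 − 13.0033
x = -0.9926 / -1.0033 = 0.98934 → 98.93% C-12, 1.07% C-13.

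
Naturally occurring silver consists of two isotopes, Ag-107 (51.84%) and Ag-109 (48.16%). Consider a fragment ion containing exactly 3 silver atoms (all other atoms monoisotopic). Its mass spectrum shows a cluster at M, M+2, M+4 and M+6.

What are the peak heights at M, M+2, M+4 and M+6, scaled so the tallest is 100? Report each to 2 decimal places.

35.88 : 100.00 : 92.90 : 28.77

Each Ag atom is independently Ag-107 (p = 0.5184) or Ag-109 (q = 0.4816); the cluster is the binomial expansion (p + q)^3.
P(M) = 0.5184^3 = 0.139314
P(M+2) = 3 × 0.5184^2 × 0.4816^1 = 0.388273
P(M+4) = 3 × 0.5184^1 × 0.4816^2 = 0.360711
P(M+6) = 0.4816^3 = 0.111702
The M+2 peak is largest (0.388273); scaling to 100 gives 35.88 : 100.00 : 92.90 : 28.77.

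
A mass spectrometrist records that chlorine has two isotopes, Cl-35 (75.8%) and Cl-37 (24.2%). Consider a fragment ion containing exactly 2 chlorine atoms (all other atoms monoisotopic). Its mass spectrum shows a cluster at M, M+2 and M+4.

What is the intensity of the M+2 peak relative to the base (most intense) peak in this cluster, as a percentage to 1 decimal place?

63.9%

Binomial terms of (0.758 + 0.242)^2: M 0.5746, M+2 0.3669, M+4 0.0586 → M is the base peak.
P(M) = C(2,0) × 0.758^2 × 0.242^0 = 1 × 0.574564 × 1.0000 = 0.574564 (base)
P(M+2) = C(2,1) × 0.758^1 × 0.242^1 = 2 × 0.7580 × 0.2420 = 0.366872
Relative intensity = 0.366872 / 0.574564 × 100 = 63.9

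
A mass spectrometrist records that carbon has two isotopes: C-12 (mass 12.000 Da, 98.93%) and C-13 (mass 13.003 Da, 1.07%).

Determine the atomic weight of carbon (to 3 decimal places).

12.011 Da

Weight each isotope mass by its fractional abundance: 0.9893 × 12.000 + 0.0107 × 13.003
= 11.8716 + 0.1391 = 12.0107 Da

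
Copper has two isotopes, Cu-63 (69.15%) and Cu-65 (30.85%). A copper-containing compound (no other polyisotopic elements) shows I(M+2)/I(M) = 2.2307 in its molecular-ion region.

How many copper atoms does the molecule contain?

With n Cu atoms, P(M+2)/P(M) = C(n,1)·p^(n−1)q / p^n = n·q/p = n · 0.3085/0.6915.
n = 2.2307 × 0.6915/0.3085 = 5.00 ≈ 5

5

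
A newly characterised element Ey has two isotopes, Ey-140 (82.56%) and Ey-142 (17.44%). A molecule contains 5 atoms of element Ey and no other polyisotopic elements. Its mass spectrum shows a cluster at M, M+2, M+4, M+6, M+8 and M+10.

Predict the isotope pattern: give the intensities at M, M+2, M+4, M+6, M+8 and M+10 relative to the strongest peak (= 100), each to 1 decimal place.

94.7 : 100.0 : 42.2 : 8.9 : 0.9 : 0.0

Expanding (0.8256 + 0.1744)^5:
P(M) = 0.8256^5 = 0.383573
P(M+2) = 5 × 0.8256^4 × 0.1744^1 = 0.405131
P(M+4) = 10 × 0.8256^3 × 0.1744^2 = 0.171160
P(M+6) = 10 × 0.8256^2 × 0.1744^3 = 0.036156
P(M+8) = 5 × 0.8256^1 × 0.1744^4 = 0.003819
P(M+10) = 0.1744^5 = 0.000161
The M+2 peak is largest (0.405131); scaling to 100 gives 94.7 : 100.0 : 42.2 : 8.9 : 0.9 : 0.0.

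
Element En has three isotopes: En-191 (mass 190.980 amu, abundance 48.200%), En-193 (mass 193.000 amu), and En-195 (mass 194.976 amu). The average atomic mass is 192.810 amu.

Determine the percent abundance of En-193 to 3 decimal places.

Let x and y be the fractions of En-193 and En-195. Then x + y = 1 − 0.48200 = 0.51800 and 193.000x + 194.976y = 192.810 − 0.48200×190.980 = 100.75764.
Substituting: 193.000x + 194.976(0.51800 − x) = 100.75764
(193.000 − 194.976)x = -0.239928  ⇒  x = 0.12142, y = 0.39658
En-193: 12.142%, En-195: 39.658%.

12.142%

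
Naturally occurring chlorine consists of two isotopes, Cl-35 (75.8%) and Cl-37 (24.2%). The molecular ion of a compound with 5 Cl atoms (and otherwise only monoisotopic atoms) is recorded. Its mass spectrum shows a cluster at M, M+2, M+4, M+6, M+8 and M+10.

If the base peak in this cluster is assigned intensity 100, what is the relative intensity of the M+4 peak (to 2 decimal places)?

(0.758 + 0.242)^5 gives M 0.2502, M+2 0.3994, M+4 0.2551, M+6 0.0814, M+8 0.0130, M+10 0.0008; the largest is M+2.
P(M+2) = C(5,1) × 0.758^4 × 0.242^1 = 5 × 0.33012379 × 0.2420 = 0.399450 (base)
P(M+4) = C(5,2) × 0.758^3 × 0.242^2 = 10 × 0.43551951 × 0.058564 = 0.255058
Relative intensity = 0.255058 / 0.399450 × 100 = 63.85

63.85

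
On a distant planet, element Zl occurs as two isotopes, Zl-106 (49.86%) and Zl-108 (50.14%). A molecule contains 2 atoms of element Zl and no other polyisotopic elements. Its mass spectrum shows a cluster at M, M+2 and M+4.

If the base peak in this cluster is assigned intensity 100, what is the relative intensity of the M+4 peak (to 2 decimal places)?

Binomial terms of (0.4986 + 0.5014)^2: M 0.2486, M+2 0.5000, M+4 0.2514 → M+2 is the base peak.
P(M+2) = C(2,1) × 0.4986^1 × 0.5014^1 = 2 × 0.4986 × 0.5014 = 0.499996 (base)
P(M+4) = C(2,2) × 0.4986^0 × 0.5014^2 = 1 × 1.0000 × 0.25140196 = 0.251402
Relative intensity = 0.251402 / 0.499996 × 100 = 50.28

50.28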